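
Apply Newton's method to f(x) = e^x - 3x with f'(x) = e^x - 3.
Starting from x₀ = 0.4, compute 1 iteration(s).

f(x) = e^x - 3x
f'(x) = e^x - 3
x₀ = 0.4

Newton-Raphson formula: x_{n+1} = x_n - f(x_n)/f'(x_n)

Iteration 1:
  f(0.400000) = 0.291825
  f'(0.400000) = -1.508175
  x_1 = 0.400000 - 0.291825/(-1.508175) = 0.593495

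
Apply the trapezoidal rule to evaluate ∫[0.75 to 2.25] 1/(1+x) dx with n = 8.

f(x) = 1/(1+x)
a = 0.75, b = 2.25, n = 8
h = (b - a)/n = 0.187500

Trapezoidal rule: (h/2)[f(x₀) + 2f(x₁) + 2f(x₂) + ... + f(xₙ)]

x_0 = 0.7500, f(x_0) = 0.571429, coefficient = 1
x_1 = 0.9375, f(x_1) = 0.516129, coefficient = 2
x_2 = 1.1250, f(x_2) = 0.470588, coefficient = 2
x_3 = 1.3125, f(x_3) = 0.432432, coefficient = 2
x_4 = 1.5000, f(x_4) = 0.400000, coefficient = 2
x_5 = 1.6875, f(x_5) = 0.372093, coefficient = 2
x_6 = 1.8750, f(x_6) = 0.347826, coefficient = 2
x_7 = 2.0625, f(x_7) = 0.326531, coefficient = 2
x_8 = 2.2500, f(x_8) = 0.307692, coefficient = 1

I ≈ (0.187500/2) × 6.610320 = 0.619717
Exact value: 0.619039
Error: 0.000678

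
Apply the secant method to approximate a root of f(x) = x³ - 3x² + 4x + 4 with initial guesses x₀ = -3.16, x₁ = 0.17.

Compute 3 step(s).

f(x) = x³ - 3x² + 4x + 4
x₀ = -3.16, x₁ = 0.17

Secant formula: x_{n+1} = x_n - f(x_n)(x_n - x_{n-1})/(f(x_n) - f(x_{n-1}))

Iteration 1:
  f(-3.160000) = -70.151296
  f(0.170000) = 4.598213
  x_2 = 0.170000 - 4.598213×(0.170000 - (-3.160000))/(4.598213 - (-70.151296))
       = -0.034845
Iteration 2:
  f(0.170000) = 4.598213
  f(-0.034845) = 3.856936
  x_3 = -0.034845 - 3.856936×(-0.034845 - 0.170000)/(3.856936 - 4.598213)
       = -1.100672
Iteration 3:
  f(-0.034845) = 3.856936
  f(-1.100672) = -5.370567
  x_4 = -1.100672 - (-5.370567)×(-1.100672 - (-0.034845))/(-5.370567 - 3.856936)
       = -0.480342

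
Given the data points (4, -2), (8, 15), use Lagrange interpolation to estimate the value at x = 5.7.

Lagrange interpolation formula:
P(x) = Σ yᵢ × Lᵢ(x)
where Lᵢ(x) = Π_{j≠i} (x - xⱼ)/(xᵢ - xⱼ)

L_0(5.7) = (5.7 - 8)/(4 - 8) = 0.575000
L_1(5.7) = (5.7 - 4)/(8 - 4) = 0.425000

P(5.7) = (-2)×L_0(5.7) + 15×L_1(5.7)
P(5.7) = 5.225000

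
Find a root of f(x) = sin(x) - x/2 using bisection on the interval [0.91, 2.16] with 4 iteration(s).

f(x) = sin(x) - x/2
Initial interval: [0.91, 2.16]

Iteration 1:
  c_1 = (0.910000 + 2.160000)/2 = 1.535000
  f(c_1) = f(1.535000) = 0.231859
  f(a) × f(c) ≥ 0, new interval: [1.535000, 2.160000]
Iteration 2:
  c_2 = (1.535000 + 2.160000)/2 = 1.847500
  f(c_2) = f(1.847500) = 0.038211
  f(a) × f(c) ≥ 0, new interval: [1.847500, 2.160000]
Iteration 3:
  c_3 = (1.847500 + 2.160000)/2 = 2.003750
  f(c_3) = f(2.003750) = -0.094145
  f(a) × f(c) < 0, new interval: [1.847500, 2.003750]
Iteration 4:
  c_4 = (1.847500 + 2.003750)/2 = 1.925625
  f(c_4) = f(1.925625) = -0.025106
  f(a) × f(c) < 0, new interval: [1.847500, 1.925625]

After 4 iteration(s), the approximation is c_4 = 1.925625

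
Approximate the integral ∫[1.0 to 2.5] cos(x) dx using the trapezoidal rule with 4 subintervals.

f(x) = cos(x)
a = 1.0, b = 2.5, n = 4
h = (b - a)/n = 0.375000

Trapezoidal rule: (h/2)[f(x₀) + 2f(x₁) + 2f(x₂) + ... + f(xₙ)]

x_0 = 1.0000, f(x_0) = 0.540302, coefficient = 1
x_1 = 1.3750, f(x_1) = 0.194548, coefficient = 2
x_2 = 1.7500, f(x_2) = -0.178246, coefficient = 2
x_3 = 2.1250, f(x_3) = -0.526266, coefficient = 2
x_4 = 2.5000, f(x_4) = -0.801144, coefficient = 1

I ≈ (0.375000/2) × -1.280771 = -0.240145
Exact value: -0.242999
Error: 0.002854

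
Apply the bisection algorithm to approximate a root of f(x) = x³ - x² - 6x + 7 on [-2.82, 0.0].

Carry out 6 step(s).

f(x) = x³ - x² - 6x + 7
Initial interval: [-2.82, 0.0]

Iteration 1:
  c_1 = (-2.820000 + 0.000000)/2 = -1.410000
  f(c_1) = f(-1.410000) = 10.668679
  f(a) × f(c) < 0, new interval: [-2.820000, -1.410000]
Iteration 2:
  c_2 = (-2.820000 + (-1.410000))/2 = -2.115000
  f(c_2) = f(-2.115000) = 5.755904
  f(a) × f(c) < 0, new interval: [-2.820000, -2.115000]
Iteration 3:
  c_3 = (-2.820000 + (-2.115000))/2 = -2.467500
  f(c_3) = f(-2.467500) = 0.692931
  f(a) × f(c) < 0, new interval: [-2.820000, -2.467500]
Iteration 4:
  c_4 = (-2.820000 + (-2.467500))/2 = -2.643750
  f(c_4) = f(-2.643750) = -2.605177
  f(a) × f(c) ≥ 0, new interval: [-2.643750, -2.467500]
Iteration 5:
  c_5 = (-2.643750 + (-2.467500))/2 = -2.555625
  f(c_5) = f(-2.555625) = -0.888816
  f(a) × f(c) ≥ 0, new interval: [-2.555625, -2.467500]
Iteration 6:
  c_6 = (-2.555625 + (-2.467500))/2 = -2.511563
  f(c_6) = f(-2.511563) = -0.081372
  f(a) × f(c) ≥ 0, new interval: [-2.511563, -2.467500]

After 6 iteration(s), the approximation is c_6 = -2.511563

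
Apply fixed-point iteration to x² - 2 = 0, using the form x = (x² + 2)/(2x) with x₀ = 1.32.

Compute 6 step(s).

Equation: x² - 2 = 0
Fixed-point form: x = (x² + 2)/(2x)
x₀ = 1.32

x_1 = g(1.320000) = 1.417576
x_2 = g(1.417576) = 1.414218
x_3 = g(1.414218) = 1.414214
x_4 = g(1.414214) = 1.414214
x_5 = g(1.414214) = 1.414214
x_6 = g(1.414214) = 1.414214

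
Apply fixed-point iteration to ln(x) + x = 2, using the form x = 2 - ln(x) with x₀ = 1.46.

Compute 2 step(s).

Equation: ln(x) + x = 2
Fixed-point form: x = 2 - ln(x)
x₀ = 1.46

x_1 = g(1.460000) = 1.621564
x_2 = g(1.621564) = 1.516609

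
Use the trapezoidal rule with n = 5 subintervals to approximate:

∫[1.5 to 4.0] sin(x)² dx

f(x) = sin(x)²
a = 1.5, b = 4.0, n = 5
h = (b - a)/n = 0.500000

Trapezoidal rule: (h/2)[f(x₀) + 2f(x₁) + 2f(x₂) + ... + f(xₙ)]

x_0 = 1.5000, f(x_0) = 0.994996, coefficient = 1
x_1 = 2.0000, f(x_1) = 0.826822, coefficient = 2
x_2 = 2.5000, f(x_2) = 0.358169, coefficient = 2
x_3 = 3.0000, f(x_3) = 0.019915, coefficient = 2
x_4 = 3.5000, f(x_4) = 0.123049, coefficient = 2
x_5 = 4.0000, f(x_5) = 0.572750, coefficient = 1

I ≈ (0.500000/2) × 4.223655 = 1.055914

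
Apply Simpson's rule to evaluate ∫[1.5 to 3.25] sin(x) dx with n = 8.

f(x) = sin(x)
a = 1.5, b = 3.25, n = 8
h = (b - a)/n = 0.218750

Simpson's rule: (h/3)[f(x₀) + 4f(x₁) + 2f(x₂) + ... + f(xₙ)]

x_0 = 1.5000, f(x_0) = 0.997495, coefficient = 1
x_1 = 1.7188, f(x_1) = 0.989075, coefficient = 4
x_2 = 1.9375, f(x_2) = 0.933514, coefficient = 2
x_3 = 2.1562, f(x_3) = 0.833461, coefficient = 4
x_4 = 2.3750, f(x_4) = 0.693685, coefficient = 2
x_5 = 2.5938, f(x_5) = 0.520847, coefficient = 4
x_6 = 2.8125, f(x_6) = 0.323185, coefficient = 2
x_7 = 3.0312, f(x_7) = 0.110119, coefficient = 4
x_8 = 3.2500, f(x_8) = -0.108195, coefficient = 1

I ≈ (0.218750/3) × 14.604075 = 1.064881
Exact value: 1.064867
Error: 0.000014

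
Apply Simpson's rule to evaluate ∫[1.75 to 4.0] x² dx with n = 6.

f(x) = x²
a = 1.75, b = 4.0, n = 6
h = (b - a)/n = 0.375000

Simpson's rule: (h/3)[f(x₀) + 4f(x₁) + 2f(x₂) + ... + f(xₙ)]

x_0 = 1.7500, f(x_0) = 3.062500, coefficient = 1
x_1 = 2.1250, f(x_1) = 4.515625, coefficient = 4
x_2 = 2.5000, f(x_2) = 6.250000, coefficient = 2
x_3 = 2.8750, f(x_3) = 8.265625, coefficient = 4
x_4 = 3.2500, f(x_4) = 10.562500, coefficient = 2
x_5 = 3.6250, f(x_5) = 13.140625, coefficient = 4
x_6 = 4.0000, f(x_6) = 16.000000, coefficient = 1

I ≈ (0.375000/3) × 156.375000 = 19.546875
Exact value: 19.546875
Error: 0.000000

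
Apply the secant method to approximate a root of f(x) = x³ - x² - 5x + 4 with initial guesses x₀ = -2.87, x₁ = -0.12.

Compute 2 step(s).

f(x) = x³ - x² - 5x + 4
x₀ = -2.87, x₁ = -0.12

Secant formula: x_{n+1} = x_n - f(x_n)(x_n - x_{n-1})/(f(x_n) - f(x_{n-1}))

Iteration 1:
  f(-2.870000) = -13.526803
  f(-0.120000) = 4.583872
  x_2 = -0.120000 - 4.583872×(-0.120000 - (-2.870000))/(4.583872 - (-13.526803))
       = -0.816034
Iteration 2:
  f(-0.120000) = 4.583872
  f(-0.816034) = 6.870852
  x_3 = -0.816034 - 6.870852×(-0.816034 - (-0.120000))/(6.870852 - 4.583872)
       = 1.275085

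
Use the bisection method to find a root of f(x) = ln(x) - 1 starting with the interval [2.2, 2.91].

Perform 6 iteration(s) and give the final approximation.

f(x) = ln(x) - 1
Initial interval: [2.2, 2.91]

Iteration 1:
  c_1 = (2.200000 + 2.910000)/2 = 2.555000
  f(c_1) = f(2.555000) = -0.061948
  f(a) × f(c) ≥ 0, new interval: [2.555000, 2.910000]
Iteration 2:
  c_2 = (2.555000 + 2.910000)/2 = 2.732500
  f(c_2) = f(2.732500) = 0.005217
  f(a) × f(c) < 0, new interval: [2.555000, 2.732500]
Iteration 3:
  c_3 = (2.555000 + 2.732500)/2 = 2.643750
  f(c_3) = f(2.643750) = -0.027802
  f(a) × f(c) ≥ 0, new interval: [2.643750, 2.732500]
Iteration 4:
  c_4 = (2.643750 + 2.732500)/2 = 2.688125
  f(c_4) = f(2.688125) = -0.011156
  f(a) × f(c) ≥ 0, new interval: [2.688125, 2.732500]
Iteration 5:
  c_5 = (2.688125 + 2.732500)/2 = 2.710312
  f(c_5) = f(2.710312) = -0.002936
  f(a) × f(c) ≥ 0, new interval: [2.710312, 2.732500]
Iteration 6:
  c_6 = (2.710312 + 2.732500)/2 = 2.721406
  f(c_6) = f(2.721406) = 0.001149
  f(a) × f(c) < 0, new interval: [2.710312, 2.721406]

After 6 iteration(s), the approximation is c_6 = 2.721406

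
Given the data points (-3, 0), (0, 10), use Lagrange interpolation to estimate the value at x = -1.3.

Lagrange interpolation formula:
P(x) = Σ yᵢ × Lᵢ(x)
where Lᵢ(x) = Π_{j≠i} (x - xⱼ)/(xᵢ - xⱼ)

L_0(-1.3) = (-1.3 - 0)/(-3 - 0) = 0.433333
L_1(-1.3) = (-1.3 - (-3))/(0 - (-3)) = 0.566667

P(-1.3) = 0×L_0(-1.3) + 10×L_1(-1.3)
P(-1.3) = 5.666667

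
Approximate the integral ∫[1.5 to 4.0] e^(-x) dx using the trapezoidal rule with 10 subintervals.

f(x) = e^(-x)
a = 1.5, b = 4.0, n = 10
h = (b - a)/n = 0.250000

Trapezoidal rule: (h/2)[f(x₀) + 2f(x₁) + 2f(x₂) + ... + f(xₙ)]

x_0 = 1.5000, f(x_0) = 0.223130, coefficient = 1
x_1 = 1.7500, f(x_1) = 0.173774, coefficient = 2
x_2 = 2.0000, f(x_2) = 0.135335, coefficient = 2
x_3 = 2.2500, f(x_3) = 0.105399, coefficient = 2
x_4 = 2.5000, f(x_4) = 0.082085, coefficient = 2
x_5 = 2.7500, f(x_5) = 0.063928, coefficient = 2
x_6 = 3.0000, f(x_6) = 0.049787, coefficient = 2
x_7 = 3.2500, f(x_7) = 0.038774, coefficient = 2
x_8 = 3.5000, f(x_8) = 0.030197, coefficient = 2
x_9 = 3.7500, f(x_9) = 0.023518, coefficient = 2
x_10 = 4.0000, f(x_10) = 0.018316, coefficient = 1

I ≈ (0.250000/2) × 1.647041 = 0.205880
Exact value: 0.204815
Error: 0.001066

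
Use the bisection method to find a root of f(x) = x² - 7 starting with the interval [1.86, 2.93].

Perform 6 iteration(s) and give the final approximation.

f(x) = x² - 7
Initial interval: [1.86, 2.93]

Iteration 1:
  c_1 = (1.860000 + 2.930000)/2 = 2.395000
  f(c_1) = f(2.395000) = -1.263975
  f(a) × f(c) ≥ 0, new interval: [2.395000, 2.930000]
Iteration 2:
  c_2 = (2.395000 + 2.930000)/2 = 2.662500
  f(c_2) = f(2.662500) = 0.088906
  f(a) × f(c) < 0, new interval: [2.395000, 2.662500]
Iteration 3:
  c_3 = (2.395000 + 2.662500)/2 = 2.528750
  f(c_3) = f(2.528750) = -0.605423
  f(a) × f(c) ≥ 0, new interval: [2.528750, 2.662500]
Iteration 4:
  c_4 = (2.528750 + 2.662500)/2 = 2.595625
  f(c_4) = f(2.595625) = -0.262731
  f(a) × f(c) ≥ 0, new interval: [2.595625, 2.662500]
Iteration 5:
  c_5 = (2.595625 + 2.662500)/2 = 2.629062
  f(c_5) = f(2.629062) = -0.088030
  f(a) × f(c) ≥ 0, new interval: [2.629062, 2.662500]
Iteration 6:
  c_6 = (2.629062 + 2.662500)/2 = 2.645781
  f(c_6) = f(2.645781) = 0.000158
  f(a) × f(c) < 0, new interval: [2.629062, 2.645781]

After 6 iteration(s), the approximation is c_6 = 2.645781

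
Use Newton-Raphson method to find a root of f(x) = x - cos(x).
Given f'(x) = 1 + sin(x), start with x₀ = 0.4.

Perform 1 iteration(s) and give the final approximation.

f(x) = x - cos(x)
f'(x) = 1 + sin(x)
x₀ = 0.4

Newton-Raphson formula: x_{n+1} = x_n - f(x_n)/f'(x_n)

Iteration 1:
  f(0.400000) = -0.521061
  f'(0.400000) = 1.389418
  x_1 = 0.400000 - (-0.521061)/1.389418 = 0.775021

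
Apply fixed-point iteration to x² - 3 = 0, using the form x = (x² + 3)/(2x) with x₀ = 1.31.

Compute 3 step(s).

Equation: x² - 3 = 0
Fixed-point form: x = (x² + 3)/(2x)
x₀ = 1.31

x_1 = g(1.310000) = 1.800038
x_2 = g(1.800038) = 1.733335
x_3 = g(1.733335) = 1.732051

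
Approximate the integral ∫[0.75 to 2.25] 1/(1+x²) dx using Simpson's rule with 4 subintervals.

f(x) = 1/(1+x²)
a = 0.75, b = 2.25, n = 4
h = (b - a)/n = 0.375000

Simpson's rule: (h/3)[f(x₀) + 4f(x₁) + 2f(x₂) + ... + f(xₙ)]

x_0 = 0.7500, f(x_0) = 0.640000, coefficient = 1
x_1 = 1.1250, f(x_1) = 0.441379, coefficient = 4
x_2 = 1.5000, f(x_2) = 0.307692, coefficient = 2
x_3 = 1.8750, f(x_3) = 0.221453, coefficient = 4
x_4 = 2.2500, f(x_4) = 0.164948, coefficient = 1

I ≈ (0.375000/3) × 4.071663 = 0.508958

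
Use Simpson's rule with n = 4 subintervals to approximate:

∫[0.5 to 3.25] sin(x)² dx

f(x) = sin(x)²
a = 0.5, b = 3.25, n = 4
h = (b - a)/n = 0.687500

Simpson's rule: (h/3)[f(x₀) + 4f(x₁) + 2f(x₂) + ... + f(xₙ)]

x_0 = 0.5000, f(x_0) = 0.229849, coefficient = 1
x_1 = 1.1875, f(x_1) = 0.860139, coefficient = 4
x_2 = 1.8750, f(x_2) = 0.910280, coefficient = 2
x_3 = 2.5625, f(x_3) = 0.299499, coefficient = 4
x_4 = 3.2500, f(x_4) = 0.011706, coefficient = 1

I ≈ (0.687500/3) × 6.700666 = 1.535569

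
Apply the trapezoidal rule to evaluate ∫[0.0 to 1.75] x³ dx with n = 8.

f(x) = x³
a = 0.0, b = 1.75, n = 8
h = (b - a)/n = 0.218750

Trapezoidal rule: (h/2)[f(x₀) + 2f(x₁) + 2f(x₂) + ... + f(xₙ)]

x_0 = 0.0000, f(x_0) = 0.000000, coefficient = 1
x_1 = 0.2188, f(x_1) = 0.010468, coefficient = 2
x_2 = 0.4375, f(x_2) = 0.083740, coefficient = 2
x_3 = 0.6562, f(x_3) = 0.282623, coefficient = 2
x_4 = 0.8750, f(x_4) = 0.669922, coefficient = 2
x_5 = 1.0938, f(x_5) = 1.308441, coefficient = 2
x_6 = 1.3125, f(x_6) = 2.260986, coefficient = 2
x_7 = 1.5312, f(x_7) = 3.590363, coefficient = 2
x_8 = 1.7500, f(x_8) = 5.359375, coefficient = 1

I ≈ (0.218750/2) × 21.772461 = 2.381363
Exact value: 2.344727
Error: 0.036636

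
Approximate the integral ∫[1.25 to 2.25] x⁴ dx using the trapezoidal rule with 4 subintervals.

f(x) = x⁴
a = 1.25, b = 2.25, n = 4
h = (b - a)/n = 0.250000

Trapezoidal rule: (h/2)[f(x₀) + 2f(x₁) + 2f(x₂) + ... + f(xₙ)]

x_0 = 1.2500, f(x_0) = 2.441406, coefficient = 1
x_1 = 1.5000, f(x_1) = 5.062500, coefficient = 2
x_2 = 1.7500, f(x_2) = 9.378906, coefficient = 2
x_3 = 2.0000, f(x_3) = 16.000000, coefficient = 2
x_4 = 2.2500, f(x_4) = 25.628906, coefficient = 1

I ≈ (0.250000/2) × 88.953125 = 11.119141
Exact value: 10.922656
Error: 0.196484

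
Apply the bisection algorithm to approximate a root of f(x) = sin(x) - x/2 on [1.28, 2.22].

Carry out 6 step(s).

f(x) = sin(x) - x/2
Initial interval: [1.28, 2.22]

Iteration 1:
  c_1 = (1.280000 + 2.220000)/2 = 1.750000
  f(c_1) = f(1.750000) = 0.108986
  f(a) × f(c) ≥ 0, new interval: [1.750000, 2.220000]
Iteration 2:
  c_2 = (1.750000 + 2.220000)/2 = 1.985000
  f(c_2) = f(1.985000) = -0.077063
  f(a) × f(c) < 0, new interval: [1.750000, 1.985000]
Iteration 3:
  c_3 = (1.750000 + 1.985000)/2 = 1.867500
  f(c_3) = f(1.867500) = 0.022555
  f(a) × f(c) ≥ 0, new interval: [1.867500, 1.985000]
Iteration 4:
  c_4 = (1.867500 + 1.985000)/2 = 1.926250
  f(c_4) = f(1.926250) = -0.025636
  f(a) × f(c) < 0, new interval: [1.867500, 1.926250]
Iteration 5:
  c_5 = (1.867500 + 1.926250)/2 = 1.896875
  f(c_5) = f(1.896875) = -0.001132
  f(a) × f(c) < 0, new interval: [1.867500, 1.896875]
Iteration 6:
  c_6 = (1.867500 + 1.896875)/2 = 1.882188
  f(c_6) = f(1.882188) = 0.010815
  f(a) × f(c) ≥ 0, new interval: [1.882188, 1.896875]

After 6 iteration(s), the approximation is c_6 = 1.882188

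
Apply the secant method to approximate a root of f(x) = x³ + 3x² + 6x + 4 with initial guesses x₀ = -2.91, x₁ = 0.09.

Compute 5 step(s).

f(x) = x³ + 3x² + 6x + 4
x₀ = -2.91, x₁ = 0.09

Secant formula: x_{n+1} = x_n - f(x_n)(x_n - x_{n-1})/(f(x_n) - f(x_{n-1}))

Iteration 1:
  f(-2.910000) = -12.697871
  f(0.090000) = 4.565029
  x_2 = 0.090000 - 4.565029×(0.090000 - (-2.910000))/(4.565029 - (-12.697871))
       = -0.703325
Iteration 2:
  f(0.090000) = 4.565029
  f(-0.703325) = 0.916138
  x_3 = -0.703325 - 0.916138×(-0.703325 - 0.090000)/(0.916138 - 4.565029)
       = -0.902507
Iteration 3:
  f(-0.703325) = 0.916138
  f(-0.902507) = 0.293405
  x_4 = -0.902507 - 0.293405×(-0.902507 - (-0.703325))/(0.293405 - 0.916138)
       = -0.996353
Iteration 4:
  f(-0.902507) = 0.293405
  f(-0.996353) = 0.010940
  x_5 = -0.996353 - 0.010940×(-0.996353 - (-0.902507))/(0.010940 - 0.293405)
       = -0.999988
Iteration 5:
  f(-0.996353) = 0.010940
  f(-0.999988) = 0.000036
  x_6 = -0.999988 - 0.000036×(-0.999988 - (-0.996353))/(0.000036 - 0.010940)
       = -1.000000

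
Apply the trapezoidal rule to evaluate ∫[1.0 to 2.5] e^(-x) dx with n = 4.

f(x) = e^(-x)
a = 1.0, b = 2.5, n = 4
h = (b - a)/n = 0.375000

Trapezoidal rule: (h/2)[f(x₀) + 2f(x₁) + 2f(x₂) + ... + f(xₙ)]

x_0 = 1.0000, f(x_0) = 0.367879, coefficient = 1
x_1 = 1.3750, f(x_1) = 0.252840, coefficient = 2
x_2 = 1.7500, f(x_2) = 0.173774, coefficient = 2
x_3 = 2.1250, f(x_3) = 0.119433, coefficient = 2
x_4 = 2.5000, f(x_4) = 0.082085, coefficient = 1

I ≈ (0.375000/2) × 1.542057 = 0.289136
Exact value: 0.285794
Error: 0.003341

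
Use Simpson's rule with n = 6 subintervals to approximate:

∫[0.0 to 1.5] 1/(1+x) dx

f(x) = 1/(1+x)
a = 0.0, b = 1.5, n = 6
h = (b - a)/n = 0.250000

Simpson's rule: (h/3)[f(x₀) + 4f(x₁) + 2f(x₂) + ... + f(xₙ)]

x_0 = 0.0000, f(x_0) = 1.000000, coefficient = 1
x_1 = 0.2500, f(x_1) = 0.800000, coefficient = 4
x_2 = 0.5000, f(x_2) = 0.666667, coefficient = 2
x_3 = 0.7500, f(x_3) = 0.571429, coefficient = 4
x_4 = 1.0000, f(x_4) = 0.500000, coefficient = 2
x_5 = 1.2500, f(x_5) = 0.444444, coefficient = 4
x_6 = 1.5000, f(x_6) = 0.400000, coefficient = 1

I ≈ (0.250000/3) × 10.996825 = 0.916402
Exact value: 0.916291
Error: 0.000111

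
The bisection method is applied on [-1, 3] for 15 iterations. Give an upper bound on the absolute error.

Bisection error bound: |error| ≤ (b-a)/2^n
|error| ≤ (3 - (-1))/2^15 = 4/2^15
|error| ≤ 0.0001220703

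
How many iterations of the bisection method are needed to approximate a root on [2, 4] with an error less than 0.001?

We need (b-a)/2^n ≤ 0.001
(4 - 2)/2^n ≤ 0.001
2/2^n ≤ 0.001
2^n ≥ 2000
n ≥ log₂(2000) = 10.97
n ≥ 11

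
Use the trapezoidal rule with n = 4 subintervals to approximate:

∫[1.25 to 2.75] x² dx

f(x) = x²
a = 1.25, b = 2.75, n = 4
h = (b - a)/n = 0.375000

Trapezoidal rule: (h/2)[f(x₀) + 2f(x₁) + 2f(x₂) + ... + f(xₙ)]

x_0 = 1.2500, f(x_0) = 1.562500, coefficient = 1
x_1 = 1.6250, f(x_1) = 2.640625, coefficient = 2
x_2 = 2.0000, f(x_2) = 4.000000, coefficient = 2
x_3 = 2.3750, f(x_3) = 5.640625, coefficient = 2
x_4 = 2.7500, f(x_4) = 7.562500, coefficient = 1

I ≈ (0.375000/2) × 33.687500 = 6.316406
Exact value: 6.281250
Error: 0.035156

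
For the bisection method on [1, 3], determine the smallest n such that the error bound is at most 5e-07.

We need (b-a)/2^n ≤ 5e-07
(3 - 1)/2^n ≤ 5e-07
2/2^n ≤ 5e-07
2^n ≥ 4000000
n ≥ log₂(4000000) = 21.93
n ≥ 22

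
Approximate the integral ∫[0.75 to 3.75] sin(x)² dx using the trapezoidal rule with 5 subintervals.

f(x) = sin(x)²
a = 0.75, b = 3.75, n = 5
h = (b - a)/n = 0.600000

Trapezoidal rule: (h/2)[f(x₀) + 2f(x₁) + 2f(x₂) + ... + f(xₙ)]

x_0 = 0.7500, f(x_0) = 0.464631, coefficient = 1
x_1 = 1.3500, f(x_1) = 0.952036, coefficient = 2
x_2 = 1.9500, f(x_2) = 0.862966, coefficient = 2
x_3 = 2.5500, f(x_3) = 0.311011, coefficient = 2
x_4 = 3.1500, f(x_4) = 0.000071, coefficient = 2
x_5 = 3.7500, f(x_5) = 0.326682, coefficient = 1

I ≈ (0.600000/2) × 5.043482 = 1.513045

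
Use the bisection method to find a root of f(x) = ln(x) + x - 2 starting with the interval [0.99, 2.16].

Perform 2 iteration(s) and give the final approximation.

f(x) = ln(x) + x - 2
Initial interval: [0.99, 2.16]

Iteration 1:
  c_1 = (0.990000 + 2.160000)/2 = 1.575000
  f(c_1) = f(1.575000) = 0.029255
  f(a) × f(c) < 0, new interval: [0.990000, 1.575000]
Iteration 2:
  c_2 = (0.990000 + 1.575000)/2 = 1.282500
  f(c_2) = f(1.282500) = -0.468689
  f(a) × f(c) ≥ 0, new interval: [1.282500, 1.575000]

After 2 iteration(s), the approximation is c_2 = 1.282500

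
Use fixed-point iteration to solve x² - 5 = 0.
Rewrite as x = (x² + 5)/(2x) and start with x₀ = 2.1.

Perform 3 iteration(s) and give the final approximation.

Equation: x² - 5 = 0
Fixed-point form: x = (x² + 5)/(2x)
x₀ = 2.1

x_1 = g(2.100000) = 2.240476
x_2 = g(2.240476) = 2.236072
x_3 = g(2.236072) = 2.236068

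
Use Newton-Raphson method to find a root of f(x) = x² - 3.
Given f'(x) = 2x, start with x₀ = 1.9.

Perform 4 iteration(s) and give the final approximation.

f(x) = x² - 3
f'(x) = 2x
x₀ = 1.9

Newton-Raphson formula: x_{n+1} = x_n - f(x_n)/f'(x_n)

Iteration 1:
  f(1.900000) = 0.610000
  f'(1.900000) = 3.800000
  x_1 = 1.900000 - 0.610000/3.800000 = 1.739474
Iteration 2:
  f(1.739474) = 0.025769
  f'(1.739474) = 3.478947
  x_2 = 1.739474 - 0.025769/3.478947 = 1.732067
Iteration 3:
  f(1.732067) = 0.000055
  f'(1.732067) = 3.464133
  x_3 = 1.732067 - 0.000055/3.464133 = 1.732051
Iteration 4:
  f(1.732051) = 0.000000
  f'(1.732051) = 3.464102
  x_4 = 1.732051 - 0.000000/3.464102 = 1.732051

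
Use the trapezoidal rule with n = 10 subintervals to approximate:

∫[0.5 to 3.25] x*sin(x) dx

f(x) = x*sin(x)
a = 0.5, b = 3.25, n = 10
h = (b - a)/n = 0.275000

Trapezoidal rule: (h/2)[f(x₀) + 2f(x₁) + 2f(x₂) + ... + f(xₙ)]

x_0 = 0.5000, f(x_0) = 0.239713, coefficient = 1
x_1 = 0.7750, f(x_1) = 0.542280, coefficient = 2
x_2 = 1.0500, f(x_2) = 0.910794, coefficient = 2
x_3 = 1.3250, f(x_3) = 1.285176, coefficient = 2
x_4 = 1.6000, f(x_4) = 1.599318, coefficient = 2
x_5 = 1.8750, f(x_5) = 1.788911, coefficient = 2
x_6 = 2.1500, f(x_6) = 1.799332, coefficient = 2
x_7 = 2.4250, f(x_7) = 1.592787, coefficient = 2
x_8 = 2.7000, f(x_8) = 1.153926, coefficient = 2
x_9 = 2.9750, f(x_9) = 0.493324, coefficient = 2
x_10 = 3.2500, f(x_10) = -0.351634, coefficient = 1

I ≈ (0.275000/2) × 22.219773 = 3.055219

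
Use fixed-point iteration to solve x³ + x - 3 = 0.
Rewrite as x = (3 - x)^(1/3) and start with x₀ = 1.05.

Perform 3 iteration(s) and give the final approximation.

Equation: x³ + x - 3 = 0
Fixed-point form: x = (3 - x)^(1/3)
x₀ = 1.05

x_1 = g(1.050000) = 1.249333
x_2 = g(1.249333) = 1.205224
x_3 = g(1.205224) = 1.215262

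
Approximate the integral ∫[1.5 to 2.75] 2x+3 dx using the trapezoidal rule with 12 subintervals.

f(x) = 2x+3
a = 1.5, b = 2.75, n = 12
h = (b - a)/n = 0.104167

Trapezoidal rule: (h/2)[f(x₀) + 2f(x₁) + 2f(x₂) + ... + f(xₙ)]

x_0 = 1.5000, f(x_0) = 6.000000, coefficient = 1
x_1 = 1.6042, f(x_1) = 6.208333, coefficient = 2
x_2 = 1.7083, f(x_2) = 6.416667, coefficient = 2
x_3 = 1.8125, f(x_3) = 6.625000, coefficient = 2
x_4 = 1.9167, f(x_4) = 6.833333, coefficient = 2
x_5 = 2.0208, f(x_5) = 7.041667, coefficient = 2
x_6 = 2.1250, f(x_6) = 7.250000, coefficient = 2
x_7 = 2.2292, f(x_7) = 7.458333, coefficient = 2
x_8 = 2.3333, f(x_8) = 7.666667, coefficient = 2
x_9 = 2.4375, f(x_9) = 7.875000, coefficient = 2
x_10 = 2.5417, f(x_10) = 8.083333, coefficient = 2
x_11 = 2.6458, f(x_11) = 8.291667, coefficient = 2
x_12 = 2.7500, f(x_12) = 8.500000, coefficient = 1

I ≈ (0.104167/2) × 174.000000 = 9.062500
Exact value: 9.062500
Error: 0.000000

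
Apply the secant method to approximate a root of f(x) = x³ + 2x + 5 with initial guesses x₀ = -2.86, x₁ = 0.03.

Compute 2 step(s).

f(x) = x³ + 2x + 5
x₀ = -2.86, x₁ = 0.03

Secant formula: x_{n+1} = x_n - f(x_n)(x_n - x_{n-1})/(f(x_n) - f(x_{n-1}))

Iteration 1:
  f(-2.860000) = -24.113656
  f(0.030000) = 5.060027
  x_2 = 0.030000 - 5.060027×(0.030000 - (-2.860000))/(5.060027 - (-24.113656))
       = -0.471256
Iteration 2:
  f(0.030000) = 5.060027
  f(-0.471256) = 3.952831
  x_3 = -0.471256 - 3.952831×(-0.471256 - 0.030000)/(3.952831 - 5.060027)
       = -2.260803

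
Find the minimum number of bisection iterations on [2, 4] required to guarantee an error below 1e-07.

We need (b-a)/2^n ≤ 1e-07
(4 - 2)/2^n ≤ 1e-07
2/2^n ≤ 1e-07
2^n ≥ 20000000
n ≥ log₂(20000000) = 24.25
n ≥ 25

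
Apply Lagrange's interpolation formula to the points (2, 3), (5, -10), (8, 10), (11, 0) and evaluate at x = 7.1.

Lagrange interpolation formula:
P(x) = Σ yᵢ × Lᵢ(x)
where Lᵢ(x) = Π_{j≠i} (x - xⱼ)/(xᵢ - xⱼ)

L_0(7.1) = (7.1 - 5)/(2 - 5) × (7.1 - 8)/(2 - 8) × (7.1 - 11)/(2 - 11) = -0.045500
L_1(7.1) = (7.1 - 2)/(5 - 2) × (7.1 - 8)/(5 - 8) × (7.1 - 11)/(5 - 11) = 0.331500
L_2(7.1) = (7.1 - 2)/(8 - 2) × (7.1 - 5)/(8 - 5) × (7.1 - 11)/(8 - 11) = 0.773500
L_3(7.1) = (7.1 - 2)/(11 - 2) × (7.1 - 5)/(11 - 5) × (7.1 - 8)/(11 - 8) = -0.059500

P(7.1) = 3×L_0(7.1) + (-10)×L_1(7.1) + 10×L_2(7.1) + 0×L_3(7.1)
P(7.1) = 4.283500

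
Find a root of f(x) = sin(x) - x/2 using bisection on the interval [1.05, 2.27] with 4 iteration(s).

f(x) = sin(x) - x/2
Initial interval: [1.05, 2.27]

Iteration 1:
  c_1 = (1.050000 + 2.270000)/2 = 1.660000
  f(c_1) = f(1.660000) = 0.166024
  f(a) × f(c) ≥ 0, new interval: [1.660000, 2.270000]
Iteration 2:
  c_2 = (1.660000 + 2.270000)/2 = 1.965000
  f(c_2) = f(1.965000) = -0.059197
  f(a) × f(c) < 0, new interval: [1.660000, 1.965000]
Iteration 3:
  c_3 = (1.660000 + 1.965000)/2 = 1.812500
  f(c_3) = f(1.812500) = 0.064682
  f(a) × f(c) ≥ 0, new interval: [1.812500, 1.965000]
Iteration 4:
  c_4 = (1.812500 + 1.965000)/2 = 1.888750
  f(c_4) = f(1.888750) = 0.005502
  f(a) × f(c) ≥ 0, new interval: [1.888750, 1.965000]

After 4 iteration(s), the approximation is c_4 = 1.888750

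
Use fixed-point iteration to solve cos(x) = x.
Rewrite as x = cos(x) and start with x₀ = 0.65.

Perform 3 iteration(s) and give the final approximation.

Equation: cos(x) = x
Fixed-point form: x = cos(x)
x₀ = 0.65

x_1 = g(0.650000) = 0.796084
x_2 = g(0.796084) = 0.699511
x_3 = g(0.699511) = 0.765157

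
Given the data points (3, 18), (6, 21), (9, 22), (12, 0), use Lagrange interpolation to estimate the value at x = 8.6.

Lagrange interpolation formula:
P(x) = Σ yᵢ × Lᵢ(x)
where Lᵢ(x) = Π_{j≠i} (x - xⱼ)/(xᵢ - xⱼ)

L_0(8.6) = (8.6 - 6)/(3 - 6) × (8.6 - 9)/(3 - 9) × (8.6 - 12)/(3 - 12) = -0.021827
L_1(8.6) = (8.6 - 3)/(6 - 3) × (8.6 - 9)/(6 - 9) × (8.6 - 12)/(6 - 12) = 0.141037
L_2(8.6) = (8.6 - 3)/(9 - 3) × (8.6 - 6)/(9 - 6) × (8.6 - 12)/(9 - 12) = 0.916741
L_3(8.6) = (8.6 - 3)/(12 - 3) × (8.6 - 6)/(12 - 6) × (8.6 - 9)/(12 - 9) = -0.035951

P(8.6) = 18×L_0(8.6) + 21×L_1(8.6) + 22×L_2(8.6) + 0×L_3(8.6)
P(8.6) = 22.737185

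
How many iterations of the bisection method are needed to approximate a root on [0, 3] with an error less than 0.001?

We need (b-a)/2^n ≤ 0.001
(3 - 0)/2^n ≤ 0.001
3/2^n ≤ 0.001
2^n ≥ 3000
n ≥ log₂(3000) = 11.55
n ≥ 12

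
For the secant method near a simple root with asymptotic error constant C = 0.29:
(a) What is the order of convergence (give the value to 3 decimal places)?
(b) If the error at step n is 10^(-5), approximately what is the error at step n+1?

(a) Secant method has superlinear convergence with order φ = (1+√5)/2 ≈ 1.618.
    This means |e_{n+1}| ≈ C|e_n|^1.618.

(b) With |e_n| = 10^(-5) and C = 0.29:
    |e_{n+1}| ≈ 0.29 × (10^(-5))^1.618 = 0.29 × 10^(-8.09)

(a) ≈ 1.618 (golden ratio); (b) |e_{n+1}| ≈ 2.356e-09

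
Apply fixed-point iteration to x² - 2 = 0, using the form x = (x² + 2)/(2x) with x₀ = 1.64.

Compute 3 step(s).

Equation: x² - 2 = 0
Fixed-point form: x = (x² + 2)/(2x)
x₀ = 1.64

x_1 = g(1.640000) = 1.429756
x_2 = g(1.429756) = 1.414298
x_3 = g(1.414298) = 1.414214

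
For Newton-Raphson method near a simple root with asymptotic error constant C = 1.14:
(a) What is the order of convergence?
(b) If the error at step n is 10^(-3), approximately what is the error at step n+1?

(a) Newton-Raphson has quadratic (order 2) convergence near simple roots.
    This means |e_{n+1}| ≈ C|e_n|².

(b) With |e_n| = 10^(-3) and C = 1.14:
    |e_{n+1}| ≈ 1.14 × (10^(-3))² = 1.14 × 10^(-6)

(a) 2 (quadratic); (b) |e_{n+1}| ≈ 1.140e-06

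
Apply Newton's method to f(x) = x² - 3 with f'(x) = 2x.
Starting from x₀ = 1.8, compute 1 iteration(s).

f(x) = x² - 3
f'(x) = 2x
x₀ = 1.8

Newton-Raphson formula: x_{n+1} = x_n - f(x_n)/f'(x_n)

Iteration 1:
  f(1.800000) = 0.240000
  f'(1.800000) = 3.600000
  x_1 = 1.800000 - 0.240000/3.600000 = 1.733333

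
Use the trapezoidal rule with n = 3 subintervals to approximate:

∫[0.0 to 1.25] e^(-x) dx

f(x) = e^(-x)
a = 0.0, b = 1.25, n = 3
h = (b - a)/n = 0.416667

Trapezoidal rule: (h/2)[f(x₀) + 2f(x₁) + 2f(x₂) + ... + f(xₙ)]

x_0 = 0.0000, f(x_0) = 1.000000, coefficient = 1
x_1 = 0.4167, f(x_1) = 0.659241, coefficient = 2
x_2 = 0.8333, f(x_2) = 0.434598, coefficient = 2
x_3 = 1.2500, f(x_3) = 0.286505, coefficient = 1

I ≈ (0.416667/2) × 3.474182 = 0.723788
Exact value: 0.713495
Error: 0.010293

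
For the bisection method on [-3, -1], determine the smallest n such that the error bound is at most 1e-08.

We need (b-a)/2^n ≤ 1e-08
(-1 - (-3))/2^n ≤ 1e-08
2/2^n ≤ 1e-08
2^n ≥ 200000000
n ≥ log₂(200000000) = 27.58
n ≥ 28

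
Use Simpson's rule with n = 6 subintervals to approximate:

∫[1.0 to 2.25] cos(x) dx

f(x) = cos(x)
a = 1.0, b = 2.25, n = 6
h = (b - a)/n = 0.208333

Simpson's rule: (h/3)[f(x₀) + 4f(x₁) + 2f(x₂) + ... + f(xₙ)]

x_0 = 1.0000, f(x_0) = 0.540302, coefficient = 1
x_1 = 1.2083, f(x_1) = 0.354578, coefficient = 4
x_2 = 1.4167, f(x_2) = 0.153520, coefficient = 2
x_3 = 1.6250, f(x_3) = -0.054177, coefficient = 4
x_4 = 1.8333, f(x_4) = -0.259531, coefficient = 2
x_5 = 2.0417, f(x_5) = -0.453662, coefficient = 4
x_6 = 2.2500, f(x_6) = -0.628174, coefficient = 1

I ≈ (0.208333/3) × -0.912938 = -0.063398
Exact value: -0.063398
Error: 0.000001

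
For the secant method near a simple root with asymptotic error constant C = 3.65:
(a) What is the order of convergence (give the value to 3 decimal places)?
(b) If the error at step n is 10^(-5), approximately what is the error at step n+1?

(a) Secant method has superlinear convergence with order φ = (1+√5)/2 ≈ 1.618.
    This means |e_{n+1}| ≈ C|e_n|^1.618.

(b) With |e_n| = 10^(-5) and C = 3.65:
    |e_{n+1}| ≈ 3.65 × (10^(-5))^1.618 = 3.65 × 10^(-8.09)

(a) ≈ 1.618 (golden ratio); (b) |e_{n+1}| ≈ 2.966e-08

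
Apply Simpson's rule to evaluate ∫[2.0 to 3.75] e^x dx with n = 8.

f(x) = e^x
a = 2.0, b = 3.75, n = 8
h = (b - a)/n = 0.218750

Simpson's rule: (h/3)[f(x₀) + 4f(x₁) + 2f(x₂) + ... + f(xₙ)]

x_0 = 2.0000, f(x_0) = 7.389056, coefficient = 1
x_1 = 2.2188, f(x_1) = 9.195829, coefficient = 4
x_2 = 2.4375, f(x_2) = 11.444394, coefficient = 2
x_3 = 2.6562, f(x_3) = 14.242778, coefficient = 4
x_4 = 2.8750, f(x_4) = 17.725424, coefficient = 2
x_5 = 3.0938, f(x_5) = 22.059647, coefficient = 4
x_6 = 3.3125, f(x_6) = 27.453674, coefficient = 2
x_7 = 3.5312, f(x_7) = 34.166649, coefficient = 4
x_8 = 3.7500, f(x_8) = 42.521082, coefficient = 1

I ≈ (0.218750/3) × 481.816735 = 35.132470
Exact value: 35.132026
Error: 0.000444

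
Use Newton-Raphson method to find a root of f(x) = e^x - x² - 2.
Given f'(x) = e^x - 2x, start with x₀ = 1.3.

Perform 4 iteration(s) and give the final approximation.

f(x) = e^x - x² - 2
f'(x) = e^x - 2x
x₀ = 1.3

Newton-Raphson formula: x_{n+1} = x_n - f(x_n)/f'(x_n)

Iteration 1:
  f(1.300000) = -0.020703
  f'(1.300000) = 1.069297
  x_1 = 1.300000 - (-0.020703)/1.069297 = 1.319362
Iteration 2:
  f(1.319362) = 0.000317
  f'(1.319362) = 1.102309
  x_2 = 1.319362 - 0.000317/1.102309 = 1.319074
Iteration 3:
  f(1.319074) = 0.000000
  f'(1.319074) = 1.101808
  x_3 = 1.319074 - 0.000000/1.101808 = 1.319074
Iteration 4:
  f(1.319074) = 0.000000
  f'(1.319074) = 1.101808
  x_4 = 1.319074 - 0.000000/1.101808 = 1.319074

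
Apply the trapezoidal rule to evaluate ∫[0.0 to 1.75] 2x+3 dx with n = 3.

f(x) = 2x+3
a = 0.0, b = 1.75, n = 3
h = (b - a)/n = 0.583333

Trapezoidal rule: (h/2)[f(x₀) + 2f(x₁) + 2f(x₂) + ... + f(xₙ)]

x_0 = 0.0000, f(x_0) = 3.000000, coefficient = 1
x_1 = 0.5833, f(x_1) = 4.166667, coefficient = 2
x_2 = 1.1667, f(x_2) = 5.333333, coefficient = 2
x_3 = 1.7500, f(x_3) = 6.500000, coefficient = 1

I ≈ (0.583333/2) × 28.500000 = 8.312500
Exact value: 8.312500
Error: 0.000000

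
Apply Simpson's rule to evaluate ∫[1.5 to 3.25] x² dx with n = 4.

f(x) = x²
a = 1.5, b = 3.25, n = 4
h = (b - a)/n = 0.437500

Simpson's rule: (h/3)[f(x₀) + 4f(x₁) + 2f(x₂) + ... + f(xₙ)]

x_0 = 1.5000, f(x_0) = 2.250000, coefficient = 1
x_1 = 1.9375, f(x_1) = 3.753906, coefficient = 4
x_2 = 2.3750, f(x_2) = 5.640625, coefficient = 2
x_3 = 2.8125, f(x_3) = 7.910156, coefficient = 4
x_4 = 3.2500, f(x_4) = 10.562500, coefficient = 1

I ≈ (0.437500/3) × 70.750000 = 10.317708
Exact value: 10.317708
Error: 0.000000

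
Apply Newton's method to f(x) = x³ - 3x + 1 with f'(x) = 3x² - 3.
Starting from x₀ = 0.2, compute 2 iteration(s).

f(x) = x³ - 3x + 1
f'(x) = 3x² - 3
x₀ = 0.2

Newton-Raphson formula: x_{n+1} = x_n - f(x_n)/f'(x_n)

Iteration 1:
  f(0.200000) = 0.408000
  f'(0.200000) = -2.880000
  x_1 = 0.200000 - 0.408000/(-2.880000) = 0.341667
Iteration 2:
  f(0.341667) = 0.014885
  f'(0.341667) = -2.649792
  x_2 = 0.341667 - 0.014885/(-2.649792) = 0.347284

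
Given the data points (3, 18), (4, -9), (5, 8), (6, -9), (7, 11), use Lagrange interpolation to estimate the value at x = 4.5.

Lagrange interpolation formula:
P(x) = Σ yᵢ × Lᵢ(x)
where Lᵢ(x) = Π_{j≠i} (x - xⱼ)/(xᵢ - xⱼ)

L_0(4.5) = (4.5 - 4)/(3 - 4) × (4.5 - 5)/(3 - 5) × (4.5 - 6)/(3 - 6) × (4.5 - 7)/(3 - 7) = -0.039062
L_1(4.5) = (4.5 - 3)/(4 - 3) × (4.5 - 5)/(4 - 5) × (4.5 - 6)/(4 - 6) × (4.5 - 7)/(4 - 7) = 0.468750
L_2(4.5) = (4.5 - 3)/(5 - 3) × (4.5 - 4)/(5 - 4) × (4.5 - 6)/(5 - 6) × (4.5 - 7)/(5 - 7) = 0.703125
L_3(4.5) = (4.5 - 3)/(6 - 3) × (4.5 - 4)/(6 - 4) × (4.5 - 5)/(6 - 5) × (4.5 - 7)/(6 - 7) = -0.156250
L_4(4.5) = (4.5 - 3)/(7 - 3) × (4.5 - 4)/(7 - 4) × (4.5 - 5)/(7 - 5) × (4.5 - 6)/(7 - 6) = 0.023438

P(4.5) = 18×L_0(4.5) + (-9)×L_1(4.5) + 8×L_2(4.5) + (-9)×L_3(4.5) + 11×L_4(4.5)
P(4.5) = 2.367188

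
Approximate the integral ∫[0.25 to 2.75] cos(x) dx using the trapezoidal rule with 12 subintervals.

f(x) = cos(x)
a = 0.25, b = 2.75, n = 12
h = (b - a)/n = 0.208333

Trapezoidal rule: (h/2)[f(x₀) + 2f(x₁) + 2f(x₂) + ... + f(xₙ)]

x_0 = 0.2500, f(x_0) = 0.968912, coefficient = 1
x_1 = 0.4583, f(x_1) = 0.896791, coefficient = 2
x_2 = 0.6667, f(x_2) = 0.785887, coefficient = 2
x_3 = 0.8750, f(x_3) = 0.640997, coefficient = 2
x_4 = 1.0833, f(x_4) = 0.468386, coefficient = 2
x_5 = 1.2917, f(x_5) = 0.275519, coefficient = 2
x_6 = 1.5000, f(x_6) = 0.070737, coefficient = 2
x_7 = 1.7083, f(x_7) = -0.137104, coefficient = 2
x_8 = 1.9167, f(x_8) = -0.339016, coefficient = 2
x_9 = 2.1250, f(x_9) = -0.526266, coefficient = 2
x_10 = 2.3333, f(x_10) = -0.690758, coefficient = 2
x_11 = 2.5417, f(x_11) = -0.825377, coefficient = 2
x_12 = 2.7500, f(x_12) = -0.924302, coefficient = 1

I ≈ (0.208333/2) × 1.284202 = 0.133771
Exact value: 0.134257
Error: 0.000486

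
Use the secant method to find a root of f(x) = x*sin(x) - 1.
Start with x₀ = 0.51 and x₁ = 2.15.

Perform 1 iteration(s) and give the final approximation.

f(x) = x*sin(x) - 1
x₀ = 0.51, x₁ = 2.15

Secant formula: x_{n+1} = x_n - f(x_n)(x_n - x_{n-1})/(f(x_n) - f(x_{n-1}))

Iteration 1:
  f(0.510000) = -0.751030
  f(2.150000) = 0.799332
  x_2 = 2.150000 - 0.799332×(2.150000 - 0.510000)/(0.799332 - (-0.751030))
       = 1.304452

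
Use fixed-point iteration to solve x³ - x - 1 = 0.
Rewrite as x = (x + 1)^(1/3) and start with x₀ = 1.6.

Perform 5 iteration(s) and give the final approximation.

Equation: x³ - x - 1 = 0
Fixed-point form: x = (x + 1)^(1/3)
x₀ = 1.6

x_1 = g(1.600000) = 1.375069
x_2 = g(1.375069) = 1.334214
x_3 = g(1.334214) = 1.326519
x_4 = g(1.326519) = 1.325060
x_5 = g(1.325060) = 1.324783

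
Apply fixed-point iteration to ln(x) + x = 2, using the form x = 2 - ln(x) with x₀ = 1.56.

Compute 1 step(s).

Equation: ln(x) + x = 2
Fixed-point form: x = 2 - ln(x)
x₀ = 1.56

x_1 = g(1.560000) = 1.555314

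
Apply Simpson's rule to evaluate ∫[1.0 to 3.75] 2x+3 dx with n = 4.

f(x) = 2x+3
a = 1.0, b = 3.75, n = 4
h = (b - a)/n = 0.687500

Simpson's rule: (h/3)[f(x₀) + 4f(x₁) + 2f(x₂) + ... + f(xₙ)]

x_0 = 1.0000, f(x_0) = 5.000000, coefficient = 1
x_1 = 1.6875, f(x_1) = 6.375000, coefficient = 4
x_2 = 2.3750, f(x_2) = 7.750000, coefficient = 2
x_3 = 3.0625, f(x_3) = 9.125000, coefficient = 4
x_4 = 3.7500, f(x_4) = 10.500000, coefficient = 1

I ≈ (0.687500/3) × 93.000000 = 21.312500
Exact value: 21.312500
Error: 0.000000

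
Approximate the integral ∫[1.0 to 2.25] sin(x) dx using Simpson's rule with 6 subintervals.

f(x) = sin(x)
a = 1.0, b = 2.25, n = 6
h = (b - a)/n = 0.208333

Simpson's rule: (h/3)[f(x₀) + 4f(x₁) + 2f(x₂) + ... + f(xₙ)]

x_0 = 1.0000, f(x_0) = 0.841471, coefficient = 1
x_1 = 1.2083, f(x_1) = 0.935026, coefficient = 4
x_2 = 1.4167, f(x_2) = 0.988146, coefficient = 2
x_3 = 1.6250, f(x_3) = 0.998531, coefficient = 4
x_4 = 1.8333, f(x_4) = 0.965735, coefficient = 2
x_5 = 2.0417, f(x_5) = 0.891174, coefficient = 4
x_6 = 2.2500, f(x_6) = 0.778073, coefficient = 1

I ≈ (0.208333/3) × 16.826230 = 1.168488
Exact value: 1.168476
Error: 0.000012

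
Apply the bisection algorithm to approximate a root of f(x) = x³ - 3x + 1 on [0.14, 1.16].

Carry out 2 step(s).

f(x) = x³ - 3x + 1
Initial interval: [0.14, 1.16]

Iteration 1:
  c_1 = (0.140000 + 1.160000)/2 = 0.650000
  f(c_1) = f(0.650000) = -0.675375
  f(a) × f(c) < 0, new interval: [0.140000, 0.650000]
Iteration 2:
  c_2 = (0.140000 + 0.650000)/2 = 0.395000
  f(c_2) = f(0.395000) = -0.123370
  f(a) × f(c) < 0, new interval: [0.140000, 0.395000]

After 2 iteration(s), the approximation is c_2 = 0.395000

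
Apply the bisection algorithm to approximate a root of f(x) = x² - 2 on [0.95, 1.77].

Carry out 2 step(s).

f(x) = x² - 2
Initial interval: [0.95, 1.77]

Iteration 1:
  c_1 = (0.950000 + 1.770000)/2 = 1.360000
  f(c_1) = f(1.360000) = -0.150400
  f(a) × f(c) ≥ 0, new interval: [1.360000, 1.770000]
Iteration 2:
  c_2 = (1.360000 + 1.770000)/2 = 1.565000
  f(c_2) = f(1.565000) = 0.449225
  f(a) × f(c) < 0, new interval: [1.360000, 1.565000]

After 2 iteration(s), the approximation is c_2 = 1.565000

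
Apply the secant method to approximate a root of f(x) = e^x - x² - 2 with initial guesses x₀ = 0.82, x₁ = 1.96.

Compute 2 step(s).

f(x) = e^x - x² - 2
x₀ = 0.82, x₁ = 1.96

Secant formula: x_{n+1} = x_n - f(x_n)(x_n - x_{n-1})/(f(x_n) - f(x_{n-1}))

Iteration 1:
  f(0.820000) = -0.401900
  f(1.960000) = 1.257727
  x_2 = 1.960000 - 1.257727×(1.960000 - 0.820000)/(1.257727 - (-0.401900))
       = 1.096066
Iteration 2:
  f(1.960000) = 1.257727
  f(1.096066) = -0.208990
  x_3 = 1.096066 - (-0.208990)×(1.096066 - 1.960000)/(-0.208990 - 1.257727)
       = 1.219166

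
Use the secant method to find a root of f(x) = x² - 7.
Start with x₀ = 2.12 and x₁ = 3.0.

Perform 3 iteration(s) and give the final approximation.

f(x) = x² - 7
x₀ = 2.12, x₁ = 3.0

Secant formula: x_{n+1} = x_n - f(x_n)(x_n - x_{n-1})/(f(x_n) - f(x_{n-1}))

Iteration 1:
  f(2.120000) = -2.505600
  f(3.000000) = 2.000000
  x_2 = 3.000000 - 2.000000×(3.000000 - 2.120000)/(2.000000 - (-2.505600))
       = 2.609375
Iteration 2:
  f(3.000000) = 2.000000
  f(2.609375) = -0.191162
  x_3 = 2.609375 - (-0.191162)×(2.609375 - 3.000000)/(-0.191162 - 2.000000)
       = 2.643454
Iteration 3:
  f(2.609375) = -0.191162
  f(2.643454) = -0.012151
  x_4 = 2.643454 - (-0.012151)×(2.643454 - 2.609375)/(-0.012151 - (-0.191162))
       = 2.645767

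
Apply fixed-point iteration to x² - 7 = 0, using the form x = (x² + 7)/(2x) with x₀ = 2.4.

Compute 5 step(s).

Equation: x² - 7 = 0
Fixed-point form: x = (x² + 7)/(2x)
x₀ = 2.4

x_1 = g(2.400000) = 2.658333
x_2 = g(2.658333) = 2.645781
x_3 = g(2.645781) = 2.645751
x_4 = g(2.645751) = 2.645751
x_5 = g(2.645751) = 2.645751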